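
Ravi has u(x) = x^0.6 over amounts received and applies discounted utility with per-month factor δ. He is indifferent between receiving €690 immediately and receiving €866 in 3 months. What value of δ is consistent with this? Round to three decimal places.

Indifference means u(690) = δ^3 · u(866), so δ^3 = u(690)/u(866).
Since u(x) = x^0.6, δ^3 = (690/866)^0.6 = 0.79677^0.6 = 0.87257.
Taking the cube root: δ = 0.87257^(1/3) ≈ 0.956.

δ ≈ 0.956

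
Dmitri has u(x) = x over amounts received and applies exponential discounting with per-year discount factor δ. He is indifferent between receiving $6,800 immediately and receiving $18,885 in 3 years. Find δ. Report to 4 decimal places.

Equating discounted utilities: u(6800) = δ^3·u(18885) ⇒ δ^3 = u(6800)/u(18885).
With u(x) = x: δ^3 = 6800/18885 = 0.36007.
Hence δ = (0.36007)^(1/3) = 0.711427.

δ ≈ 0.7114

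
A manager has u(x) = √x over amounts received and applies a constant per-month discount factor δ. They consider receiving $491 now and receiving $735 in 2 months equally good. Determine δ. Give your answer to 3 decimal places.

The payoff in 2 months is discounted by δ^2, so u(491) = δ^2·u(735) and δ^2 = u(491)/u(735).
With u(x) = √x: δ^2 = √491/√735 = √(491/735) = 0.81733.
So δ = 0.81733^(1/2) ≈ 0.904.

δ ≈ 0.904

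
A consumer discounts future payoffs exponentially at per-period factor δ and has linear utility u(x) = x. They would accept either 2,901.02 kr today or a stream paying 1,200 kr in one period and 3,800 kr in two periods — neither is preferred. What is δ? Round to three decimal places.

The stream is worth 1200δ + 3800δ² today, so 1200δ + 3800δ² = 2901.02.
So 3800δ² + 1200δ − 2901.02 = 0.
The positive root is δ = [−1200 + √(1200² + 4·3800·2901.02)] / (2·3800) = (−1200 + 6748.000)/7600 ≈ 0.730.

δ ≈ 0.730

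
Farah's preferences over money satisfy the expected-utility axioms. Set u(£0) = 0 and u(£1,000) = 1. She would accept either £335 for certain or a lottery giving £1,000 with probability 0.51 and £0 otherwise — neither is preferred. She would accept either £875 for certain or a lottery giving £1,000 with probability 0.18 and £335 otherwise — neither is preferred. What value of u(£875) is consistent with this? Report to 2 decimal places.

From the first indifference, u(£335) = 0.51·u(£1,000) + 0.49·u(£0) = 0.51·1 + 0.49·0 = 0.51.
Chaining: u(£875) = 0.18·1.00 + 0.82·0.51 = 0.5982.

0.60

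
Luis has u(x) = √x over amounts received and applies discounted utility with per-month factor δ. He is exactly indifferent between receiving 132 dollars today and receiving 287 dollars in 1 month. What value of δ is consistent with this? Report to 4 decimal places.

δ ≈ 0.6782

Equating discounted utilities: u(132) = δ·u(287) ⇒ δ = u(132)/u(287).
With u(x) = √x: δ = √132/√287 = √(132/287) = 0.67818.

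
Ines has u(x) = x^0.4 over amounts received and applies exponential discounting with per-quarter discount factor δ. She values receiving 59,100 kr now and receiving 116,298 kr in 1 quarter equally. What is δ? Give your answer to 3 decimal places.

Indifference means u(59100) = δ · u(116298), so δ = u(59100)/u(116298).
Since u(x) = x^0.4, δ = (59100/116298)^0.4 = 0.50818^0.4 = 0.76279.

δ ≈ 0.763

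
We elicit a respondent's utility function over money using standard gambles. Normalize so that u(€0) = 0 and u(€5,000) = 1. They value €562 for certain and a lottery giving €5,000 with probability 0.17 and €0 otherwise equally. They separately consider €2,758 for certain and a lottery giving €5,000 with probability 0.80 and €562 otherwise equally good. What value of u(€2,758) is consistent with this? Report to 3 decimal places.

0.834

First, u(€562) = 0.17·u(€5,000) + 0.83·u(€0) = 0.17.
Chaining: u(€2,758) = 0.80·1.00 + 0.20·0.17 = 0.8340.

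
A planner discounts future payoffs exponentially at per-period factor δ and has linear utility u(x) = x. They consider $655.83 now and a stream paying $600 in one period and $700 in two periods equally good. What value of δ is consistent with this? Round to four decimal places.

δ ≈ 0.6300

Equating present values: 655.83 = 600δ + 700δ².
Rearranged: 700δ² + 600δ − 655.83 = 0.
By the quadratic formula (taking the positive root), δ = (−600 + √2196324.00) / 1400 ≈ 0.6300.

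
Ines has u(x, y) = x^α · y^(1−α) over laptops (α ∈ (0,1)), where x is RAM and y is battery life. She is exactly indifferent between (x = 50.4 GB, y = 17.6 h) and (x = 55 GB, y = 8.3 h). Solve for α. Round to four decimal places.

Indifference: 50.4^α · 17.6^(1−α) = 55^α · 8.3^(1−α).
(50.4/55)^α = (8.3/17.6)^(1−α); take logs: α·ln(50.4/55) = (1−α)·ln(8.3/17.6), i.e. α·-0.0873420 = (1−α)·-0.7516434.
Thus α·(-0.8389854) = -0.7516434, so α = -0.7516434/-0.8389854 ≈ 0.8959.

α ≈ 0.8959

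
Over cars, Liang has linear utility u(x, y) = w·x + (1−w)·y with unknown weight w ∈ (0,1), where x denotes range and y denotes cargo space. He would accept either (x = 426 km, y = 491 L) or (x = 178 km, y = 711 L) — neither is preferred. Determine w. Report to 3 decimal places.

w = 0.470

Equating utilities: w·426 + (1−w)·491 = w·178 + (1−w)·711.
w·(426−178) = (1−w)·(711−491), i.e. w·248 = (1−w)·220.
So w/(1−w) = 220/248 = 0.8871, giving w = 220/(248+220) = 0.470.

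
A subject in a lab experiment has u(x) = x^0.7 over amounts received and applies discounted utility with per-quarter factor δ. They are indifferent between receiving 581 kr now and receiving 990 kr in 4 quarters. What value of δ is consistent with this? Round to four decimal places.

δ ≈ 0.9110

Indifference means u(581) = δ^4 · u(990), so δ^4 = u(581)/u(990).
Since u(x) = x^0.7, δ^4 = (581/990)^0.7 = 0.58687^0.7 = 0.68862.
Hence δ = (0.68862)^(1/4) = 0.910950.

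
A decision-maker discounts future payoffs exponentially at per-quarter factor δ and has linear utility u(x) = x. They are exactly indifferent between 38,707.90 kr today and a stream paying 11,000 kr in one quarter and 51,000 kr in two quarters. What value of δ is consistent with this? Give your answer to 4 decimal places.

Present value of the stream is 11000·δ + 51000·δ². Indifference gives 11000δ + 51000δ² = 38707.90.
Rearranged: 51000δ² + 11000δ − 38707.90 = 0.
By the quadratic formula (taking the positive root), δ = (−11000 + √8017411600.00) / 102000 ≈ 0.7700.

δ ≈ 0.7700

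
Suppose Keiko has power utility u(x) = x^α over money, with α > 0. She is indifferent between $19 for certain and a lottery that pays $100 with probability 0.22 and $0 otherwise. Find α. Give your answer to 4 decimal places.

EU(lottery) = 0.22·100^α + 0.78·0 = 0.22·100^α.
Indifference: 19^α = 0.22·100^α, so (19/100)^α = 0.22.
α = ln(0.22) / ln(19/100) = -1.5141277/-1.6607312 ≈ 0.9117.

α ≈ 0.9117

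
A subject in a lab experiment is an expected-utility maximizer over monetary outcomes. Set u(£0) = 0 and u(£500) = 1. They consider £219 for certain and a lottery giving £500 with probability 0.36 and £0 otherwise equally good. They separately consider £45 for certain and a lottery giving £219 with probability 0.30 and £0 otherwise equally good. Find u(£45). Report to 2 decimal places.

From the first indifference, u(£219) = 0.36·u(£500) + 0.64·u(£0) = 0.36·1 + 0.64·0 = 0.36.
Then u(£45) = 0.30·u(£219) + 0.70·u(£0) = 0.30·0.36 + 0.70·0.00 = 0.1080.

0.11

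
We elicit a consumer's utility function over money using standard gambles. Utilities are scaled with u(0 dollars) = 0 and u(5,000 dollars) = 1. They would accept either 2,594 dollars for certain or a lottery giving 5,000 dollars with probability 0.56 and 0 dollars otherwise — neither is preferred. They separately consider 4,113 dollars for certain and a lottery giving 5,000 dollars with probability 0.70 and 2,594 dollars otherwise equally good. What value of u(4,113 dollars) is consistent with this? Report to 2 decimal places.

The first gamble pins u(2,594 dollars): it must equal 0.56·1 + 0.44·0 = 0.56.
Then u(4,113 dollars) = 0.70·u(5,000 dollars) + 0.30·u(2,594 dollars) = 0.70·1.00 + 0.30·0.56 = 0.8680.

0.87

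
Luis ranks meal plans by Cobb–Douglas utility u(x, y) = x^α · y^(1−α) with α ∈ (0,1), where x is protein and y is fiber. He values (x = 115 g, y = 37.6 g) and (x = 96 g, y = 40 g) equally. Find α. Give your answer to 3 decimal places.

Indifference: 115^α · 37.6^(1−α) = 96^α · 40^(1−α).
Rearrange to (115/96)^α = (40/37.6)^(1−α) and take logs: α·0.180584 = (1−α)·0.061875.
With A = 0.180584 and B = 0.061875: α·A = (1−α)·B, so α = B/(A+B) = 0.061875/0.242459 ≈ 0.255.

α ≈ 0.255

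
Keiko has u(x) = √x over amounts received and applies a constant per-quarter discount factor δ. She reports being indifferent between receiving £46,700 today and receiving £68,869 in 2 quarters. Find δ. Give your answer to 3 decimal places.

Equating discounted utilities: u(46700) = δ^2·u(68869) ⇒ δ^2 = u(46700)/u(68869).
With u(x) = √x: δ^2 = √46700/√68869 = √(46700/68869) = 0.82347.
Taking the square root: δ = 0.82347^(1/2) ≈ 0.907.

δ ≈ 0.907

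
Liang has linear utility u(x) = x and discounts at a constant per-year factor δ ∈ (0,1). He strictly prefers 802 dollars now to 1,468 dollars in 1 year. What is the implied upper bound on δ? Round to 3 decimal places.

δ < 0.546

Comparing present values: 802 > δ·1468.
Dividing through by 1468 gives δ < 0.54632.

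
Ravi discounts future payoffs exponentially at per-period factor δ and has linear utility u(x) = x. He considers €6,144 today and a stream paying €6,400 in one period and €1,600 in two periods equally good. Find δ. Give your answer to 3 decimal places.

Present value of the stream is 6400·δ + 1600·δ². Indifference gives 6400δ + 1600δ² = 6144.
That is, 1600δ² + 6400δ − 6144 = 0, a quadratic in δ.
By the quadratic formula (taking the positive root), δ = (−6400 + √80281600.00) / 3200 ≈ 0.800.

δ ≈ 0.800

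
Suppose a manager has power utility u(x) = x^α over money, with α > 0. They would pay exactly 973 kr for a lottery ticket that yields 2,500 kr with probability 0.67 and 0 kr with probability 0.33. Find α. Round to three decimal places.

EU(lottery) = 0.67·2500^α + 0.33·0 = 0.67·2500^α.
Equating: 973^α = 0.67·2500^α, i.e. 0.3892^α = 0.67.
α = ln(0.67) / ln(973/2500) = -0.400478/-0.943662 ≈ 0.424.

α ≈ 0.424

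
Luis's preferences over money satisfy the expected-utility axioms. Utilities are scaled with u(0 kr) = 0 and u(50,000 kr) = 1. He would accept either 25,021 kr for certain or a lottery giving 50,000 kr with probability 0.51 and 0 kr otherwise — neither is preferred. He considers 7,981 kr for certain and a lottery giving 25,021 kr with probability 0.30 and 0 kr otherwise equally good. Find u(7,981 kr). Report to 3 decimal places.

First, u(25,021 kr) = 0.51·u(50,000 kr) + 0.49·u(0 kr) = 0.51.
Then u(7,981 kr) = 0.30·u(25,021 kr) + 0.70·u(0 kr) = 0.30·0.51 + 0.70·0.00 = 0.1530.

0.153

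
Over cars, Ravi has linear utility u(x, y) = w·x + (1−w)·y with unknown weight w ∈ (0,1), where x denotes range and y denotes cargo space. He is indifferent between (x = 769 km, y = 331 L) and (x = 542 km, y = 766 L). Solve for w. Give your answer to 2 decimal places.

w = 0.66

Equating utilities: w·769 + (1−w)·331 = w·542 + (1−w)·766.
w·(769−542) = (1−w)·(766−331), i.e. w·227 = (1−w)·435.
Hence w = 435/(227+435) = 435/662 = 0.66.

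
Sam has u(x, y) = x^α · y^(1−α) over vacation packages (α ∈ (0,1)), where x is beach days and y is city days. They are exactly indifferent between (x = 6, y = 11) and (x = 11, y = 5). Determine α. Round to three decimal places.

Set the two utilities equal: 6^α·11^(1−α) = 11^α·5^(1−α).
Rearrange to (6/11)^α = (5/11)^(1−α) and take logs: α·-0.606136 = (1−α)·-0.788457.
So α/(1−α) = (-0.788457)/(-0.606136) = 1.300792, and α = 1.300792/2.300792 ≈ 0.565.

α ≈ 0.565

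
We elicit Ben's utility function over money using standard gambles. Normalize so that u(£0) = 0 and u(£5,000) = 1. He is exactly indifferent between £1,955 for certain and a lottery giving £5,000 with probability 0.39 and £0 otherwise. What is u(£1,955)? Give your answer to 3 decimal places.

By the standard-gamble method, u(£1,955) is just the indifference probability on the best outcome: 0.39.

0.390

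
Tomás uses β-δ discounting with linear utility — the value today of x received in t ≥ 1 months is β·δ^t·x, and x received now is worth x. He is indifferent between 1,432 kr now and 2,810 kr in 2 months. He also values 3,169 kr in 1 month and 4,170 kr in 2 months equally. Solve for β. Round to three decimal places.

β ≈ 0.882

Both payoffs in the second observation are in the future, so β drops out: δ^1·3169 = δ^2·4170 ⇒ δ = 3169/4170 = 0.75995.
The first indifference: 1432 = β·δ^2·2810, so β = 1432/(δ^2·2810) = 1432/(0.57753·2810) ≈ 0.882.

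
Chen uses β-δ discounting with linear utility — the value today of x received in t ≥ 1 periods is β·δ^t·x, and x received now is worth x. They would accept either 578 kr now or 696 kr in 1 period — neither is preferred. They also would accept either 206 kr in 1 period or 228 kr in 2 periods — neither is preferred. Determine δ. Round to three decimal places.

From the later pair, β·δ^1·206 = β·δ^2·228; dividing through, δ = 206/228 = 0.90351.

δ ≈ 0.904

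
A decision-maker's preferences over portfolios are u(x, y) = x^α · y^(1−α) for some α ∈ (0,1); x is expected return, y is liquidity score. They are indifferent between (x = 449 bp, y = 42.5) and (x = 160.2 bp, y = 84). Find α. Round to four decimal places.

α ≈ 0.3980

Indifference: 449^α · 42.5^(1−α) = 160.2^α · 84^(1−α).
Taking logs: α·ln 449 + (1−α)·ln 42.5 = α·ln 160.2 + (1−α)·ln 84, i.e. α·1.0305999 = (1−α)·0.6813127.
Thus α·(1.7119126) = 0.6813127, so α = 0.6813127/1.7119126 ≈ 0.3980.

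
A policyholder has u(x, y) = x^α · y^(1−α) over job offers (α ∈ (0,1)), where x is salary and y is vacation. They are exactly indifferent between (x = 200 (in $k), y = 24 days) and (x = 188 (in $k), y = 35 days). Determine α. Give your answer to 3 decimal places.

α ≈ 0.859

The Cobb–Douglas utilities coincide, so 200^α·24^(1−α) = 188^α·35^(1−α).
(200/188)^α = (35/24)^(1−α); take logs: α·ln(200/188) = (1−α)·ln(35/24), i.e. α·0.061875 = (1−α)·0.377294.
With A = 0.061875 and B = 0.377294: α·A = (1−α)·B, so α = B/(A+B) = 0.377294/0.439169 ≈ 0.859.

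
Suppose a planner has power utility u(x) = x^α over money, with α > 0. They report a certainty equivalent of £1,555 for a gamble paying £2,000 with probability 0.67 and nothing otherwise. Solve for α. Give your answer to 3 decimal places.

EU(lottery) = 0.67·2000^α + 0.33·0 = 0.67·2000^α.
Indifference: 1555^α = 0.67·2000^α, so (1555/2000)^α = 0.67.
α = ln(0.67) / ln(1555/2000) = -0.400478/-0.251672 ≈ 1.591.

α ≈ 1.591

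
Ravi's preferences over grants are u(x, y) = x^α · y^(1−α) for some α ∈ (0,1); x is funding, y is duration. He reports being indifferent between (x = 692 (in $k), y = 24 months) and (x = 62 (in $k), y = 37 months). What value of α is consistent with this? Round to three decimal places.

The Cobb–Douglas utilities coincide, so 692^α·24^(1−α) = 62^α·37^(1−α).
Rearrange to (692/62)^α = (37/24)^(1−α) and take logs: α·2.412452 = (1−α)·0.432864.
So α/(1−α) = (0.432864)/(2.412452) = 0.179429, and α = 0.179429/1.179429 ≈ 0.152.

α ≈ 0.152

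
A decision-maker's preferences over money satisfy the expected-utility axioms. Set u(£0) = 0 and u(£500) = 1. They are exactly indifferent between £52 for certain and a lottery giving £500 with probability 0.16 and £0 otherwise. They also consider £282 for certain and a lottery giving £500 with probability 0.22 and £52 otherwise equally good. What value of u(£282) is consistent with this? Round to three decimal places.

The first gamble pins u(£52): it must equal 0.16·1 + 0.84·0 = 0.16.
Chaining: u(£282) = 0.22·1.00 + 0.78·0.16 = 0.3448.

0.345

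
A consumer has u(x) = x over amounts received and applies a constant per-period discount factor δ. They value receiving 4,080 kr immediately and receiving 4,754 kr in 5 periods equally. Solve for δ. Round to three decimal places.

Equating discounted utilities: u(4080) = δ^5·u(4754) ⇒ δ^5 = u(4080)/u(4754).
With u(x) = x: δ^5 = 4080/4754 = 0.85822.
Taking the 5th root: δ = 0.85822^(1/5) ≈ 0.970.

δ ≈ 0.970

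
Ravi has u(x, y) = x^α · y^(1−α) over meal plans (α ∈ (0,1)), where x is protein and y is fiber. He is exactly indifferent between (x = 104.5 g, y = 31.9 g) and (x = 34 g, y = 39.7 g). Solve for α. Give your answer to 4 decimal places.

Set the two utilities equal: 104.5^α·31.9^(1−α) = 34^α·39.7^(1−α).
Rearrange to (104.5/34)^α = (39.7/31.9)^(1−α) and take logs: α·1.1228265 = (1−α)·0.2187452.
So α/(1−α) = (0.2187452)/(1.1228265) = 0.1948166, and α = 0.1948166/1.1948166 ≈ 0.1631.

α ≈ 0.1631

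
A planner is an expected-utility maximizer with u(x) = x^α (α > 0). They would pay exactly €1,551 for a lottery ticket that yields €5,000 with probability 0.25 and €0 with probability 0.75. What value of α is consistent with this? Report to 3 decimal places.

α ≈ 1.184

The lottery's expected utility is 0.25·u(5000) + 0.75·u(0) = 0.25·5000^α (since u(0) = 0 for α > 0).
Equating: 1551^α = 0.25·5000^α, i.e. 0.3102^α = 0.25.
Taking logs: α·ln(1551/5000) = ln(0.25), so α = -1.386294 / -1.170538 ≈ 1.184.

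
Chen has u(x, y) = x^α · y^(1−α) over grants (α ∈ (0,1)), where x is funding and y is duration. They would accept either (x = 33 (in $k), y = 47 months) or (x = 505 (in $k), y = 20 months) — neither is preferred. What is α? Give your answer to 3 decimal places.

α ≈ 0.238

Set the two utilities equal: 33^α·47^(1−α) = 505^α·20^(1−α).
Rearrange to (33/505)^α = (20/47)^(1−α) and take logs: α·-2.728051 = (1−α)·-0.854415.
So α/(1−α) = (-0.854415)/(-2.728051) = 0.313196, and α = 0.313196/1.313196 ≈ 0.238.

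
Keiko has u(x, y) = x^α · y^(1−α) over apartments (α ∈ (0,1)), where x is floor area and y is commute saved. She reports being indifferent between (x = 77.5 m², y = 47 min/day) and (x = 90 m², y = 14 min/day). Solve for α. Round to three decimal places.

α ≈ 0.890

Set the two utilities equal: 77.5^α·47^(1−α) = 90^α·14^(1−α).
Rearrange to (77.5/90)^α = (14/47)^(1−α) and take logs: α·-0.149532 = (1−α)·-1.211090.
Thus α·(-1.360622) = -1.211090, so α = -1.211090/-1.360622 ≈ 0.890.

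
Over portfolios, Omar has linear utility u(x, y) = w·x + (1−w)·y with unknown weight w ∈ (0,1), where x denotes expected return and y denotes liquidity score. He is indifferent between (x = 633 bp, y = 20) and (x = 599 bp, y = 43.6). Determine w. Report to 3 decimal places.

w = 0.410

Indifference: w·633 + (1−w)·20 = w·599 + (1−w)·43.6.
w·(633−599) = (1−w)·(43.6−20), i.e. w·34 = (1−w)·23.6.
So w/(1−w) = 23.6/34 = 0.6941, giving w = 23.6/(34+23.6) = 0.410.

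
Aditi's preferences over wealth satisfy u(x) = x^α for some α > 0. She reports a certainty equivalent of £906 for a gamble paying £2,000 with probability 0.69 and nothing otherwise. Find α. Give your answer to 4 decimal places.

α ≈ 0.4686

The lottery's expected utility is 0.69·u(2000) + 0.31·u(0) = 0.69·2000^α (since u(0) = 0 for α > 0).
Indifference: 906^α = 0.69·2000^α, so (906/2000)^α = 0.69.
Take logs: α = ln 0.69 / ln(906/2000) ≈ 0.468596.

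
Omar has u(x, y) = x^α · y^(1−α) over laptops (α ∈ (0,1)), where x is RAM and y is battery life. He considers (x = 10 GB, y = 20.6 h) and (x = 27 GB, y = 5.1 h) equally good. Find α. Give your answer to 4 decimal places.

Indifference: 10^α · 20.6^(1−α) = 27^α · 5.1^(1−α).
Taking logs: α·ln 10 + (1−α)·ln 20.6 = α·ln 27 + (1−α)·ln 5.1, i.e. α·-0.9932518 = (1−α)·-1.3960505.
With A = -0.9932518 and B = -1.3960505: α·A = (1−α)·B, so α = B/(A+B) = -1.3960505/-2.3893023 ≈ 0.5843.

α ≈ 0.5843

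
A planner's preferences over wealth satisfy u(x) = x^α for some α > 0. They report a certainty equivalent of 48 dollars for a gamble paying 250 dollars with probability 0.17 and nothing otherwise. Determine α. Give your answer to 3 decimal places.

α ≈ 1.074

EU(lottery) = 0.17·250^α + 0.83·0 = 0.17·250^α.
Indifference: 48^α = 0.17·250^α, so (48/250)^α = 0.17.
Take logs: α = ln 0.17 / ln(48/250) ≈ 1.07374.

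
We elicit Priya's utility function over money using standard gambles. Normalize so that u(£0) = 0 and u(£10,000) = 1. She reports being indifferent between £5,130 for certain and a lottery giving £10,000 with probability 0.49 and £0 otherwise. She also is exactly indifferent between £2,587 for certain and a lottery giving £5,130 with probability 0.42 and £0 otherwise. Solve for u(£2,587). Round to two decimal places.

From the first indifference, u(£5,130) = 0.49·u(£10,000) + 0.51·u(£0) = 0.49·1 + 0.51·0 = 0.49.
Chaining: u(£2,587) = 0.42·0.49 + 0.58·0.00 = 0.2058.

0.21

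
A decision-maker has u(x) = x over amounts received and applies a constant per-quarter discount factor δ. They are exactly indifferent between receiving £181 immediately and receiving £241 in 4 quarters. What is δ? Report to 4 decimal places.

δ ≈ 0.9309

Equating discounted utilities: u(181) = δ^4·u(241) ⇒ δ^4 = u(181)/u(241).
With u(x) = x: δ^4 = 181/241 = 0.75104.
Hence δ = (0.75104)^(1/4) = 0.930926.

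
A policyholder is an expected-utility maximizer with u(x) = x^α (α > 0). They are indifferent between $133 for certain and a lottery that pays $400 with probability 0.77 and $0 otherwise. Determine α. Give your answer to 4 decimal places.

Since u(0) = 0, the lottery's EU is 0.77·400^α.
Indifference: 133^α = 0.77·400^α, so (133/400)^α = 0.77.
Taking logs: α·ln(133/400) = ln(0.77), so α = -0.2613648 / -1.1011154 ≈ 0.2374.

α ≈ 0.2374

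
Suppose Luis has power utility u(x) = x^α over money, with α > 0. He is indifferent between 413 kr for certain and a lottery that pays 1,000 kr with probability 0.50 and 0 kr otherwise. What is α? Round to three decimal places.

Since u(0) = 0, the lottery's EU is 0.50·1000^α.
Equating: 413^α = 0.50·1000^α, i.e. 0.4130^α = 0.50.
Take logs: α = ln 0.50 / ln(413/1000) ≈ 0.78383.

α ≈ 0.784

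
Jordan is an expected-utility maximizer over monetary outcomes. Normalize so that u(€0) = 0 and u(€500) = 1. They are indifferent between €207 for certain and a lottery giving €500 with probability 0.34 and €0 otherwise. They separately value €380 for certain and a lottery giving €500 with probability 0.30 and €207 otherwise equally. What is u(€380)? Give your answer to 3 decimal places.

0.538

From the first indifference, u(€207) = 0.34·u(€500) + 0.66·u(€0) = 0.34·1 + 0.66·0 = 0.34.
Chaining: u(€380) = 0.30·1.00 + 0.70·0.34 = 0.5380.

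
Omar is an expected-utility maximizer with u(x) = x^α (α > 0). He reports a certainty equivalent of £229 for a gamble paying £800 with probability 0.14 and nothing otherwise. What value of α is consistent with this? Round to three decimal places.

EU(lottery) = 0.14·800^α + 0.86·0 = 0.14·800^α.
Setting u(229) equal to that: 229^α = 0.14·800^α ⇒ (229/800)^α = 0.14.
α = ln(0.14) / ln(229/800) = -1.966113/-1.250890 ≈ 1.572.

α ≈ 1.572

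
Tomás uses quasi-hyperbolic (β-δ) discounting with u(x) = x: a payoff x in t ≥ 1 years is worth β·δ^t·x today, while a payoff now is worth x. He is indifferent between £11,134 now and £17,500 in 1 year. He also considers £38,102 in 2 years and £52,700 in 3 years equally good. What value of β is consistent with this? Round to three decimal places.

β ≈ 0.880

From the later pair, β·δ^2·38102 = β·δ^3·52700; dividing through, δ = 38102/52700 = 0.72300.
The first indifference: 11134 = β·δ·17500, so β = 11134/(δ·17500) = 11134/(0.72300·17500) ≈ 0.880.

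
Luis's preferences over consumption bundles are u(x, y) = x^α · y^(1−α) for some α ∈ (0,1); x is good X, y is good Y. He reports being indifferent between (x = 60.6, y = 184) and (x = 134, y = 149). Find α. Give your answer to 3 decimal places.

The Cobb–Douglas utilities coincide, so 60.6^α·184^(1−α) = 134^α·149^(1−α).
Rearrange to (60.6/134)^α = (149/184)^(1−α) and take logs: α·-0.793545 = (1−α)·-0.210989.
So α/(1−α) = (-0.210989)/(-0.793545) = 0.265882, and α = 0.265882/1.265882 ≈ 0.210.

α ≈ 0.210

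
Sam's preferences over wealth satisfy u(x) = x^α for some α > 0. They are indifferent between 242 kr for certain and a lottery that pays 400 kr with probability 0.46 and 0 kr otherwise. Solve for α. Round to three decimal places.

Since u(0) = 0, the lottery's EU is 0.46·400^α.
Setting u(242) equal to that: 242^α = 0.46·400^α ⇒ (242/400)^α = 0.46.
Taking logs: α·ln(242/400) = ln(0.46), so α = -0.776529 / -0.502527 ≈ 1.545.

α ≈ 1.545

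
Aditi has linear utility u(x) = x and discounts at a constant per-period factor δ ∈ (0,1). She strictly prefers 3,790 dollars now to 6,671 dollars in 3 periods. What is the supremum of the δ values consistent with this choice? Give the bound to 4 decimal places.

The preference means 3790 > δ^3·6671.
So δ^3 < 3790/6671 = 0.56813; taking the cube root of both positive sides preserves the inequality.
δ < (3790/6671)^(1/3) ≈ 0.8282.

δ < 0.8282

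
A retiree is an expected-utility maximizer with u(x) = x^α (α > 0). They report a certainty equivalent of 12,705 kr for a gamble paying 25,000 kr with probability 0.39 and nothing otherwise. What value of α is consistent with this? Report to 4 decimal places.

The lottery's expected utility is 0.39·u(25000) + 0.61·u(0) = 0.39·25000^α (since u(0) = 0 for α > 0).
Equating: 12705^α = 0.39·25000^α, i.e. 0.5082^α = 0.39.
α = ln(0.39) / ln(12705/25000) = -0.9416085/-0.6768802 ≈ 1.3911.

α ≈ 1.3911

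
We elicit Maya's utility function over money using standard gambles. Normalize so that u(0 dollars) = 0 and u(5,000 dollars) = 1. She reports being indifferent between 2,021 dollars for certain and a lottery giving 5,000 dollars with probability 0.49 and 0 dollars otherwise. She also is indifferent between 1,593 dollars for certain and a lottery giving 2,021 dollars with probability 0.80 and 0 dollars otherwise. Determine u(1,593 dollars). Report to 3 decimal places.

From the first indifference, u(2,021 dollars) = 0.49·u(5,000 dollars) + 0.51·u(0 dollars) = 0.49·1 + 0.51·0 = 0.49.
Then u(1,593 dollars) = 0.80·u(2,021 dollars) + 0.20·u(0 dollars) = 0.80·0.49 + 0.20·0.00 = 0.3920.

0.392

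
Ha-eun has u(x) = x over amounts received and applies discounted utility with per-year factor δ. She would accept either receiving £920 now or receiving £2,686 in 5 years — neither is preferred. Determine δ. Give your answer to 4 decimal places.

δ ≈ 0.8071

Equating discounted utilities: u(920) = δ^5·u(2686) ⇒ δ^5 = u(920)/u(2686).
With u(x) = x: δ^5 = 920/2686 = 0.34252.
Hence δ = (0.34252)^(1/5) = 0.807117.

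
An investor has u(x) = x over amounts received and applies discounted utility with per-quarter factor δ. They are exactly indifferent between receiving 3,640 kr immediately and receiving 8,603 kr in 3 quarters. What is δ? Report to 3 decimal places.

The payoff in 3 quarters is discounted by δ^3, so u(3640) = δ^3·u(8603) and δ^3 = u(3640)/u(8603).
With u(x) = x: δ^3 = 3640/8603 = 0.42311.
So δ = 0.42311^(1/3) ≈ 0.751.

δ ≈ 0.751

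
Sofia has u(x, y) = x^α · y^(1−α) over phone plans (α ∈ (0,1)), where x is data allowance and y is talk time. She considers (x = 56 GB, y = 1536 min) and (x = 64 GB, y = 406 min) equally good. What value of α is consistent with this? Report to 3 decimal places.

Indifference: 56^α · 1536^(1−α) = 64^α · 406^(1−α).
Rearrange to (56/64)^α = (406/1536)^(1−α) and take logs: α·-0.133531 = (1−α)·-1.330584.
So α/(1−α) = (-1.330584)/(-0.133531) = 9.964607, and α = 9.964607/10.964607 ≈ 0.909.

α ≈ 0.909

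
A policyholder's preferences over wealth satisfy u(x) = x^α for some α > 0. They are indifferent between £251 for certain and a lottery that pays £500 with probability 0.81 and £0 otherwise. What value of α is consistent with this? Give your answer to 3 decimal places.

α ≈ 0.306

Since u(0) = 0, the lottery's EU is 0.81·500^α.
Indifference: 251^α = 0.81·500^α, so (251/500)^α = 0.81.
α = ln(0.81) / ln(251/500) = -0.210721/-0.689155 ≈ 0.306.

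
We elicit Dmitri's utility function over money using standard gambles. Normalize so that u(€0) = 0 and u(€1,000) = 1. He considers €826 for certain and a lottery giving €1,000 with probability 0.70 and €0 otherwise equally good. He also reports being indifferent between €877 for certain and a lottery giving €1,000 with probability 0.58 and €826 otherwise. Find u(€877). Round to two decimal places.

0.87

First, u(€826) = 0.70·u(€1,000) + 0.30·u(€0) = 0.70.
Chaining: u(€877) = 0.58·1.00 + 0.42·0.70 = 0.8740.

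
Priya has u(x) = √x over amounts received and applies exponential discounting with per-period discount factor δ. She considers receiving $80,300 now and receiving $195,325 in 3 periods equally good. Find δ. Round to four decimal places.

δ ≈ 0.8623

The payoff in 3 periods is discounted by δ^3, so u(80300) = δ^3·u(195325) and δ^3 = u(80300)/u(195325).
With u(x) = √x: δ^3 = √80300/√195325 = √(80300/195325) = 0.64118.
So δ = 0.64118^(1/3) ≈ 0.8623.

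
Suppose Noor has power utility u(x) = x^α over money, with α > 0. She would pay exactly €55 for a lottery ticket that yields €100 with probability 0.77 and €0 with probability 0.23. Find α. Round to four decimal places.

α ≈ 0.4372

Since u(0) = 0, the lottery's EU is 0.77·100^α.
Setting u(55) equal to that: 55^α = 0.77·100^α ⇒ (55/100)^α = 0.77.
Taking logs: α·ln(55/100) = ln(0.77), so α = -0.2613648 / -0.5978370 ≈ 0.4372.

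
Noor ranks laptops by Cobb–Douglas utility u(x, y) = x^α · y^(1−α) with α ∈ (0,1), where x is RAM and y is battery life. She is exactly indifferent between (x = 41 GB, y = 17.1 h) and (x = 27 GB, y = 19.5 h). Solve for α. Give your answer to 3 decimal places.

α ≈ 0.239

Indifference: 41^α · 17.1^(1−α) = 27^α · 19.5^(1−α).
(41/27)^α = (19.5/17.1)^(1−α); take logs: α·ln(41/27) = (1−α)·ln(19.5/17.1), i.e. α·0.417735 = (1−α)·0.131336.
So α/(1−α) = (0.131336)/(0.417735) = 0.314400, and α = 0.314400/1.314400 ≈ 0.239.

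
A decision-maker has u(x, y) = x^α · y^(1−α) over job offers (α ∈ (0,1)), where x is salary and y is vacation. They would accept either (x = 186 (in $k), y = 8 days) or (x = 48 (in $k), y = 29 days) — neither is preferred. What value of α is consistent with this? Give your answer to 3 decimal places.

α ≈ 0.487

Indifference: 186^α · 8^(1−α) = 48^α · 29^(1−α).
(186/48)^α = (29/8)^(1−α); take logs: α·ln(186/48) = (1−α)·ln(29/8), i.e. α·1.354546 = (1−α)·1.287854.
Thus α·(2.642400) = 1.287854, so α = 1.287854/2.642400 ≈ 0.487.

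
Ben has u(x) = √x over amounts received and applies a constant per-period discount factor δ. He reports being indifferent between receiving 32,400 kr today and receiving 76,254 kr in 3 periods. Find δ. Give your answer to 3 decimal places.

δ ≈ 0.867

The payoff in 3 periods is discounted by δ^3, so u(32400) = δ^3·u(76254) and δ^3 = u(32400)/u(76254).
Since u(x) = √x, δ^3 = √(32400/76254) = 0.65184.
Taking the cube root: δ = 0.65184^(1/3) ≈ 0.867.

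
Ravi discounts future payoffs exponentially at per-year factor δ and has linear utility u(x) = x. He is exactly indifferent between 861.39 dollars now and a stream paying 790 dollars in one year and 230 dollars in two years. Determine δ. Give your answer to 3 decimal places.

The stream is worth 790δ + 230δ² today, so 790δ + 230δ² = 861.39.
Rearranged: 230δ² + 790δ − 861.39 = 0.
δ = (−790 + √(790² + 4·230·861.39)) / (2·230) = (−790 + √1416578.80) / 460 ≈ 0.870.

δ ≈ 0.870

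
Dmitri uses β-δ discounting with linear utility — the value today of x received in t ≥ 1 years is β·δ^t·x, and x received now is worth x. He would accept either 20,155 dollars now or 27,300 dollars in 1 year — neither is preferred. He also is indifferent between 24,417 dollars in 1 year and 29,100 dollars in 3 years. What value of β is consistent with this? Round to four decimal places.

β ≈ 0.8060

The second indifference involves only future payoffs, so β cancels: β·δ^1·24417 = β·δ^3·29100, giving δ^2 = 24417/29100 = 0.83907, so δ = 0.91601.
Now use the now-vs-future pair: 20155 = β·δ·27300 gives β = 20155/(0.91601·27300) ≈ 0.8060.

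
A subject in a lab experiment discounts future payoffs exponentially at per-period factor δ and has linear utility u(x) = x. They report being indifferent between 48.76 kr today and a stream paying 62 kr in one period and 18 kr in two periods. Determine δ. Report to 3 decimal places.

δ ≈ 0.660

Present value of the stream is 62·δ + 18·δ². Indifference gives 62δ + 18δ² = 48.76.
That is, 18δ² + 62δ − 48.76 = 0, a quadratic in δ.
By the quadratic formula (taking the positive root), δ = (−62 + √7354.72) / 36 ≈ 0.660.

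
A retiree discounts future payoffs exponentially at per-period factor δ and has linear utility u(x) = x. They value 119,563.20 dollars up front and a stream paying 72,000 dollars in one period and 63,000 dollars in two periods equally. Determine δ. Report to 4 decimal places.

Present value of the stream is 72000·δ + 63000·δ². Indifference gives 72000δ + 63000δ² = 119563.20.
So 63000δ² + 72000δ − 119563.20 = 0.
δ = (−72000 + √(72000² + 4·63000·119563.20)) / (2·63000) = (−72000 + √35313926400.00) / 126000 ≈ 0.9200.

δ ≈ 0.9200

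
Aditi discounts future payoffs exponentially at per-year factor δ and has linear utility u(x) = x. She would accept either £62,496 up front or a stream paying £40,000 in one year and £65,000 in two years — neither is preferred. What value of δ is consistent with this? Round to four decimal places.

δ ≈ 0.7200

Equating present values: 62496 = 40000δ + 65000δ².
Rearranged: 65000δ² + 40000δ − 62496 = 0.
By the quadratic formula (taking the positive root), δ = (−40000 + √17848960000.00) / 130000 ≈ 0.7200.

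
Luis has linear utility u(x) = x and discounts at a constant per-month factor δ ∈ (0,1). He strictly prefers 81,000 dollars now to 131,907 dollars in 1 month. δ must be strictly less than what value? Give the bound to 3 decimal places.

Under u(x) = x this choice says 81000 > δ·131907.
Dividing through by 131907 gives δ < 0.61407.

δ < 0.614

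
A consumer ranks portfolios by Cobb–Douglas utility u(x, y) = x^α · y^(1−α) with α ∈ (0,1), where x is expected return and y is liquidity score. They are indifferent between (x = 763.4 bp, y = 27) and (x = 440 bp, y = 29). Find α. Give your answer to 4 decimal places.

Set the two utilities equal: 763.4^α·27^(1−α) = 440^α·29^(1−α).
Taking logs: α·ln 763.4 + (1−α)·ln 27 = α·ln 440 + (1−α)·ln 29, i.e. α·0.5510074 = (1−α)·0.0714590.
Thus α·(0.6224664) = 0.0714590, so α = 0.0714590/0.6224664 ≈ 0.1148.

α ≈ 0.1148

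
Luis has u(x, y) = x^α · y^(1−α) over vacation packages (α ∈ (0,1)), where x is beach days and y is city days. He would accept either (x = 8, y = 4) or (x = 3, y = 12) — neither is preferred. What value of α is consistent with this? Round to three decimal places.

α ≈ 0.528

Set the two utilities equal: 8^α·4^(1−α) = 3^α·12^(1−α).
Taking logs: α·ln 8 + (1−α)·ln 4 = α·ln 3 + (1−α)·ln 12, i.e. α·0.980829 = (1−α)·1.098612.
With A = 0.980829 and B = 1.098612: α·A = (1−α)·B, so α = B/(A+B) = 1.098612/2.079441 ≈ 0.528.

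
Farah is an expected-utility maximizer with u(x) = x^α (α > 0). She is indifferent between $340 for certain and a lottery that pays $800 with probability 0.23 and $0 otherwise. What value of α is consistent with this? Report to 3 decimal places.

α ≈ 1.718

EU(lottery) = 0.23·800^α + 0.77·0 = 0.23·800^α.
Equating: 340^α = 0.23·800^α, i.e. 0.4250^α = 0.23.
Taking logs: α·ln(340/800) = ln(0.23), so α = -1.469676 / -0.855666 ≈ 1.718.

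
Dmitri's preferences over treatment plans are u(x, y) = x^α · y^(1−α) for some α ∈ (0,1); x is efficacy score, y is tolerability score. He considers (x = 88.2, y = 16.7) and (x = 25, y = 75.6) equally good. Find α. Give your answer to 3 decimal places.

Set the two utilities equal: 88.2^α·16.7^(1−α) = 25^α·75.6^(1−α).
Rearrange to (88.2/25)^α = (75.6/16.7)^(1−α) and take logs: α·1.260731 = (1−α)·1.510048.
Thus α·(2.770779) = 1.510048, so α = 1.510048/2.770779 ≈ 0.545.

α ≈ 0.545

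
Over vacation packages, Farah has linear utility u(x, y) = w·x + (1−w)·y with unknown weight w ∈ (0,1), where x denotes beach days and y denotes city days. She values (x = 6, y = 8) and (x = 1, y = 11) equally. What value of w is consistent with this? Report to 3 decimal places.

w = 0.375

Equating utilities: w·6 + (1−w)·8 = w·1 + (1−w)·11.
w·(6−1) = (1−w)·(11−8), i.e. w·5 = (1−w)·3.
The marginal rate of substitution is 3/5, so w = 3/(5+3) = 0.375.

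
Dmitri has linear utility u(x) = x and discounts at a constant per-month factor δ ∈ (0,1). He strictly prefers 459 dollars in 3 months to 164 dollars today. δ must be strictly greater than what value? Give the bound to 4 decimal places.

Under u(x) = x this choice says 164 < δ^3·459.
Dividing by 459: δ^3 > 0.35730. Both sides are positive, so the cube root keeps the direction.
δ > (164/459)^(1/3) ≈ 0.7096.

δ > 0.7096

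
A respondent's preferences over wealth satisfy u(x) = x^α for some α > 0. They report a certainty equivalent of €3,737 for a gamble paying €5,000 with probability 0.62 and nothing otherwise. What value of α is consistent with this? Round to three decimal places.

EU(lottery) = 0.62·5000^α + 0.38·0 = 0.62·5000^α.
Indifference: 3737^α = 0.62·5000^α, so (3737/5000)^α = 0.62.
Taking logs: α·ln(3737/5000) = ln(0.62), so α = -0.478036 / -0.291155 ≈ 1.642.

α ≈ 1.642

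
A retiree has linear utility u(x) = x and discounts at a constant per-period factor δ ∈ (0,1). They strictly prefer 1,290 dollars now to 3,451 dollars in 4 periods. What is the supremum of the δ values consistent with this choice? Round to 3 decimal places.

Comparing present values: 1290 > δ^4·3451.
Hence δ^4 < 1290/3451 = 0.37380, and x ↦ x^(1/4) is increasing on (0,∞).
δ < (1290/3451)^(1/4) ≈ 0.782.

δ < 0.782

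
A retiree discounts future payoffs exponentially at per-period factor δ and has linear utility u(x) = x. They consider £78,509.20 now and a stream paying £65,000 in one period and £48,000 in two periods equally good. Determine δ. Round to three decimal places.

Equating present values: 78509.20 = 65000δ + 48000δ².
Rearranged: 48000δ² + 65000δ − 78509.20 = 0.
By the quadratic formula (taking the positive root), δ = (−65000 + √19298766400.00) / 96000 ≈ 0.770.

δ ≈ 0.770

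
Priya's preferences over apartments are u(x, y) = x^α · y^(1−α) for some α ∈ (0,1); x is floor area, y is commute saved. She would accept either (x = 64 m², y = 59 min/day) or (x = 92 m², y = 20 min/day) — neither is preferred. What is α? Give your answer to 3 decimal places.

α ≈ 0.749

Set the two utilities equal: 64^α·59^(1−α) = 92^α·20^(1−α).
Rearrange to (64/92)^α = (20/59)^(1−α) and take logs: α·-0.362905 = (1−α)·-1.081805.
With A = -0.362905 and B = -1.081805: α·A = (1−α)·B, so α = B/(A+B) = -1.081805/-1.444710 ≈ 0.749.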